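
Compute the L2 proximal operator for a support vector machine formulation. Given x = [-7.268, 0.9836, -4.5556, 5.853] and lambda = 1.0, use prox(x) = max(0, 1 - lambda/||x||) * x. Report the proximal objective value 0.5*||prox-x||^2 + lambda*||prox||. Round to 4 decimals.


Step 1: Compute ||x||.
||x|| = 10.4308
Step 2: Compute scaling factor.
scale = max(0, 1 - 1.0/10.4308) = 0.9041
Step 3: prox(x) = [-6.5712, 0.8893, -4.1189, 5.2919]
||prox(x)|| = 9.4308
Step 4: Proximal objective.
0.5*||prox-x||^2 = 0.5
lambda*||prox|| = 9.4308
Total = 9.9308


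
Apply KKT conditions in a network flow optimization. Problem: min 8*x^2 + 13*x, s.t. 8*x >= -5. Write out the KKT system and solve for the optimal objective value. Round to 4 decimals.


Step 1: Try lambda = 0 (constraint inactive).
x_unc = -13/(2*8) = -0.8125
Check: 8*-0.8125 = -6.5 < -5 -- violated!
Step 2: Constraint must be active: 8*x = -5
x* = -5/8 = -0.625
lambda = (2*8*(-0.625) + 13)/8 = 0.375
Step 3: Compute optimal value.
f(x*) = 8*(-0.625)^2 + 13*(-0.625) = -5.0


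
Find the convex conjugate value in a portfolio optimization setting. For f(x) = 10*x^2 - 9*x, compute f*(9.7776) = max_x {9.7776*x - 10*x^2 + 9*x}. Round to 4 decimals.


f*(y) = sup_x {y*x - a*x^2 - b*x} = sup_x {(y-b)*x - a*x^2}
FOC: (y - b) - 2a*x = 0 => x* = (y - b)/(2a)
x* = (9.7776 + 9)/(2*10) = 0.9389
f*(9.7776) = (y-b)^2/(4a) = (9.7776 + 9)^2/(4*10)
= 352.5983/40 = 8.815


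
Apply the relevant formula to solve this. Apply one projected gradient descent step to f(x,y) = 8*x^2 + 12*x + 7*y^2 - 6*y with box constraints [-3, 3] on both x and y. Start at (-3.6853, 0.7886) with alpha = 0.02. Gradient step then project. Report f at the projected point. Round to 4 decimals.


Step 1: Compute gradient at (-3.6853, 0.7886).
grad_x = 2*8*-3.6853 + 12 = -46.9648
grad_y = 2*7*0.7886 - 6 = 5.0404
Step 2: Gradient step.
x_raw = -3.6853 - 0.02*-46.9648 = -2.746
y_raw = 0.7886 - 0.02*5.0404 = 0.6878
Step 3: Project onto [-3, 3].
x_proj = clip(-2.746) = -2.746
y_proj = clip(0.6878) = 0.6878
Step 4: Evaluate f.
f(-2.746, 0.6878) = 26.5569


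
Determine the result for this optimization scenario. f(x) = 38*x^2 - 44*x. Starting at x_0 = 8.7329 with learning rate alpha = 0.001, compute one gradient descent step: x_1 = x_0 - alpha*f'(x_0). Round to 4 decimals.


We compute the gradient at x_0 and apply the update.
f'(x) = 76*x - 44
f'(8.7329) = 76*8.7329 - 44 = 619.7004
x_1 = 8.7329 - 0.001*619.7004 = 8.1132


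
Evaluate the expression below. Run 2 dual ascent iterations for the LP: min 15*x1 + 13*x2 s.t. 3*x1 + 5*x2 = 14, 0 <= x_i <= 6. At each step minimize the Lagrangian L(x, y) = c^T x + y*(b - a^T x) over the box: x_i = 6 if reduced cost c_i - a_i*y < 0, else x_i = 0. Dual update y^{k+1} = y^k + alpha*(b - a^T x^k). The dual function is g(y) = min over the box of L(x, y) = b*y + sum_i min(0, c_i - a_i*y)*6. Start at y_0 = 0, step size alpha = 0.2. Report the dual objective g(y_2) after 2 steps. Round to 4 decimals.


Dual ascent for LP: min 15*x1 + 13*x2, 3*x1 + 5*x2 = 14, 0 <= x_i <= 6
Step 1: y^k = 0.0, reduced costs: (15.0, 13.0)
  x^k = (0.0, 0.0), subgradient = b - a^T x = 14.0
  y^{k+1} = 0.0 + 0.2*14.0 = 2.8
Step 2: y^k = 2.8, reduced costs: (6.6, -1.0)
  x^k = (0.0, 6.0), subgradient = b - a^T x = -16.0
  y^{k+1} = 2.8 + 0.2*-16.0 = -0.4
Dual objective at y_2 = -0.4: reduced costs (16.2, 15.0), box minimizer x = (0.0, 0.0)
g(y_2) = b*y + (c1 - a1*y)*x1 + (c2 - a2*y)*x2 = 14*(-0.4) + 16.2*0.0 + 15.0*0.0 = -5.6 + 0.0 + 0.0 = -5.6


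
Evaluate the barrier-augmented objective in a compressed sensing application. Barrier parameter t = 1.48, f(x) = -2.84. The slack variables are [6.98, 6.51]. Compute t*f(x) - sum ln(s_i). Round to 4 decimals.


Step 1: Compute log-barrier.
ln values: [1.943, 1.8733]
phi = -(1.943 + 1.8733) = -3.8164
Step 2: Compute augmented objective.
t*f(x) = 1.48*-2.84 = -4.2032
Total = -4.2032 - 3.8164 = -8.0196


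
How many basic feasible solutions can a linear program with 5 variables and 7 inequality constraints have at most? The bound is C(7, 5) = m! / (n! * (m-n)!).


Each vertex corresponds to some choice of n active constraints out of m, so the number of vertices is at most C(m, n) = m! / (n!(m-n)!).
m = 7, n = 5
Numerator: 7 * 6 * 5 * 4 * 3
Denominator: 5! = 120
C(7, 5) = 21


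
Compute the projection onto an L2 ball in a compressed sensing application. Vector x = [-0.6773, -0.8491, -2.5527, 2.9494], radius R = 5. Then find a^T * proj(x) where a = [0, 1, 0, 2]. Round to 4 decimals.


Step 1: Compute ||x|| (intermediates to 6 decimals).
||x|| = sqrt((-0.6773)^2 + (-0.8491)^2 + (-2.5527)^2 + 2.9494^2) = 4.049067
Step 2: Project.
Since ||x|| <= R, proj = x (no scaling needed).
proj(x) = [-0.6773, -0.8491, -2.5527, 2.9494]
Step 3: Dot product.
a^T * proj(x) = 0*(-0.6773) + 1*(-0.8491) + 0*(-2.5527) + 2*2.9494 = 5.0497


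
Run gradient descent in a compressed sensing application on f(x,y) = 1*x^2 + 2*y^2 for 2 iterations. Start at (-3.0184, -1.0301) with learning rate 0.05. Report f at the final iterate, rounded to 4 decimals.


Gradient descent on f(x,y) = 1*x^2 + 2*y^2.
Starting point: (-3.0184, -1.0301), alpha = 0.05
Step 1: grad_x = 2*1*-3.0184 = -6.0368, grad_y = 2*2*-1.0301 = -4.1204
  x_1 = -3.0184 - 0.05*-6.0368 = -2.7166
  y_1 = -1.0301 - 0.05*-4.1204 = -0.8241
Step 2: grad_x = 2*1*-2.7166 = -5.4331, grad_y = 2*2*-0.8241 = -3.2963
  x_2 = -2.7166 - 0.05*-5.4331 = -2.4449
  y_2 = -0.8241 - 0.05*-3.2963 = -0.6593
f(-2.4449, -0.6593) = 1*(-2.4449)^2 + 2*(-0.6593)^2 = 6.8468


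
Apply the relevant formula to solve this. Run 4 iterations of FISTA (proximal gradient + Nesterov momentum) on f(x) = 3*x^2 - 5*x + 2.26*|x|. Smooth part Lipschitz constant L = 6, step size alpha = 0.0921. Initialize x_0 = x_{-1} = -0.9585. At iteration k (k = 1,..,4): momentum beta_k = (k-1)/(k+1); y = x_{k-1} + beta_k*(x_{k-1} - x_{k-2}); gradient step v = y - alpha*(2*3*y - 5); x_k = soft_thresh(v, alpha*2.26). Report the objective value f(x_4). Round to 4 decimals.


FISTA on f(x) = 3*x^2 - 5*x + 2.26*|x|
L = 6, alpha = 0.0921
Iteration 1: beta = 0.0, y = -0.9585 + 0.0*(-0.9585 + 0.9585) = -0.9585
  grad(y) = -10.751, v = y - alpha*grad = 0.0317
  prox(v) = soft_thresh(0.0317, 0.2081) = 0.0
Iteration 2: beta = 0.3333, y = 0.0 + 0.3333*(0.0 + 0.9585) = 0.3195
  grad(y) = -3.083, v = y - alpha*grad = 0.6034
  prox(v) = soft_thresh(0.6034, 0.2081) = 0.3953
Iteration 3: beta = 0.5, y = 0.3953 + 0.5*(0.3953 - 0.0) = 0.5929
  grad(y) = -1.4423, v = y - alpha*grad = 0.7258
  prox(v) = soft_thresh(0.7258, 0.2081) = 0.5176
Iteration 4: beta = 0.6, y = 0.5176 + 0.6*(0.5176 - 0.3953) = 0.591
  grad(y) = -1.4537, v = y - alpha*grad = 0.7249
  prox(v) = soft_thresh(0.7249, 0.2081) = 0.5168
f(x_4) = 3*0.5168^2 - 5*0.5168 + 2.26*|0.5168| = -0.6148


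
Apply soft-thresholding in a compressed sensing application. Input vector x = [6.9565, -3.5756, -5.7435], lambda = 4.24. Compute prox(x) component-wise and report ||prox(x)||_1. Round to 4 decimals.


Soft-thresholding with lambda = 4.24:
prox(6.9565) = sign(6.9565)*max(|6.9565| - 4.24, 0) = 2.7165
prox(-3.5756) = sign(-3.5756)*max(|-3.5756| - 4.24, 0) = 0.0
prox(-5.7435) = sign(-5.7435)*max(|-5.7435| - 4.24, 0) = -1.5035
prox(x) = [2.7165, 0.0, -1.5035]
||prox(x)||_1 = 2.7165 + 0.0 + 1.5035 = 4.22


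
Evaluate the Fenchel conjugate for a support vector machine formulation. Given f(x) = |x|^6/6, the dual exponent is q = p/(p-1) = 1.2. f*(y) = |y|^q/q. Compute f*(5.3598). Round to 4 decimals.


The conjugate exponent q satisfies 1/p + 1/q = 1.
p = 6, so q = 6/(6 - 1) = 1.2
|y|^q = 5.3598^1.2 = 7.4986
f*(5.3598) = 7.4986 / 1.2 = 6.2488


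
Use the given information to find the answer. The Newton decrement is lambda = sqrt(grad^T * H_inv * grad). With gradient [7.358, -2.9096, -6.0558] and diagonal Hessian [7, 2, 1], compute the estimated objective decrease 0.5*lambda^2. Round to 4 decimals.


Step 1: H is diagonal, so H^(-1) * g = [1.0511, -1.4548, -6.0558].
Step 2: g^T H^(-1) g = sum_i g_i^2 / H_ii
  = (7.358)^2/7 + (-2.9096)^2/2 + (-6.0558)^2/1
  = 7.7343 + 4.2329 + 36.6727 = 48.6399
Step 3: Objective decrease = 0.5 * g^T H^(-1) g = 24.32


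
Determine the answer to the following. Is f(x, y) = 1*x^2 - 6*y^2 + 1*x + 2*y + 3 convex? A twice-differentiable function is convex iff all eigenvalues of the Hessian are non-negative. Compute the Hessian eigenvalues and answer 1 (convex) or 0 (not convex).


The Hessian of f(x,y) = 1*x^2 - 6*y^2 + 1*x + 2*y + 3 is:
H = [[2, 0], [0, -12]]
Trace = 2 - 12 = -10
Determinant = 2*-12 - (0)^2 = -24
Discriminant = (-10)^2 - 4*-24 = 196.0
Eigenvalues: lambda_1 = -12.0, lambda_2 = 2.0
The function is not convex.

0


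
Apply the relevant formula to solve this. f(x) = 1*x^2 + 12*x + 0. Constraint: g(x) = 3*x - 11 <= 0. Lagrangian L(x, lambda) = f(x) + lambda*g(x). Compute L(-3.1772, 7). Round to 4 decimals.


Step 1: Evaluate f(x).
f(-3.1772) = 1*(-3.1772)^2 + 12*(-3.1772) + 0 = -28.0318
Step 2: Evaluate g(x).
g(-3.1772) = 3*-3.1772 - 11 = -20.5316
Step 3: Compute Lagrangian.
L = -28.0318 + 7*-20.5316 = -171.753


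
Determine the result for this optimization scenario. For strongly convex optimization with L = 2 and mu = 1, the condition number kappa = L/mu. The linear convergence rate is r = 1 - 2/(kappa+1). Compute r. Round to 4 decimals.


Step 1: Compute the condition number.
kappa = L/mu = 2/1 = 2.0
Step 2: Compute the convergence rate.
r = 1 - 2/(kappa + 1) = 1 - 2*mu/(L + mu) = (L - mu)/(L + mu) = 1/3 = 0.3333


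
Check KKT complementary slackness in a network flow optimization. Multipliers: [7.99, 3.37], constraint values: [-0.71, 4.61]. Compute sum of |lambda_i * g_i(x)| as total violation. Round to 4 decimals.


KKT complementary slackness check:
lambda_1 * g_1 = 7.99 * -0.71 = -5.6729
lambda_2 * g_2 = 3.37 * 4.61 = 15.5357
Total violation = 5.6729 + 15.5357 = 21.2086


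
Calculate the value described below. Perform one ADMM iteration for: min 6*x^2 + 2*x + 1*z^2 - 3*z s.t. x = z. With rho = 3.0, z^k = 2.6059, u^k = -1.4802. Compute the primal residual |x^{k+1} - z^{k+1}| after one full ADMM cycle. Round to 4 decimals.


ADMM iteration with rho = 3.0, z^k = 2.6059, u^k = -1.4802
Step 1: x-update.
Minimize 6*x^2 + 2*x + (3.0/2)*(x - 2.6059 - 1.4802)^2
FOC: (2*6 + 3.0)*x = -2 + 3.0*(2.6059 + 1.4802)
x^{k+1} = 0.6839
Step 2: z-update.
Minimize 1*z^2 - 3*z + (3.0/2)*(0.6839 - z - 1.4802)^2
FOC: (2*1 + 3.0)*z = 3 + 3.0*(0.6839 - 1.4802)
z^{k+1} = 0.1222
Step 3: u-update.
u^{k+1} = -1.4802 + 0.6839 - 0.1222 = -0.9185
Step 4: Primal residual = |0.6839 - 0.1222| = 0.5617


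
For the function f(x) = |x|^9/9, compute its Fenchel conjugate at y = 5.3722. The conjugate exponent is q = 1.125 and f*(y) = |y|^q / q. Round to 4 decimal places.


The conjugate exponent q satisfies 1/p + 1/q = 1.
p = 9, so q = 9/(9 - 1) = 1.125
|y|^q = 5.3722^1.125 = 6.6286
f*(5.3722) = 6.6286 / 1.125 = 5.8921


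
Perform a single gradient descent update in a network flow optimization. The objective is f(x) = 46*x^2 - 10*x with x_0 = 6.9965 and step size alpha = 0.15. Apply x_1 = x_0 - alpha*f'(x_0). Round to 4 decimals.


We compute the gradient at x_0 and apply the update.
f'(x) = 92*x - 10
f'(6.9965) = 92*6.9965 - 10 = 633.678
x_1 = 6.9965 - 0.15*633.678 = -88.0552


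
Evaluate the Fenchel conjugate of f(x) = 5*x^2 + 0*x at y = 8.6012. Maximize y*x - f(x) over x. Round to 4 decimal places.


f*(y) = sup_x {y*x - a*x^2 - b*x} = sup_x {(y-b)*x - a*x^2}
FOC: (y - b) - 2a*x = 0 => x* = (y - b)/(2a)
x* = (8.6012 - 0)/(2*5) = 0.8601
f*(8.6012) = (y-b)^2/(4a) = (8.6012 - 0)^2/(4*5)
= 73.9806/20 = 3.699


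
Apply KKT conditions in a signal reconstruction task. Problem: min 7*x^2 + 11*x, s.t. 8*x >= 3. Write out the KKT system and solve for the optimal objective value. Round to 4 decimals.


Step 1: Try lambda = 0 (constraint inactive).
x_unc = -11/(2*7) = -0.7857
Check: 8*-0.7857 = -6.2856 < 3 -- violated!
Step 2: Constraint must be active: 8*x = 3
x* = 3/8 = 0.375
lambda = (2*7*0.375 + 11)/8 = 2.0313
Step 3: Compute optimal value.
f(x*) = 7*0.375^2 + 11*0.375 = 5.1094


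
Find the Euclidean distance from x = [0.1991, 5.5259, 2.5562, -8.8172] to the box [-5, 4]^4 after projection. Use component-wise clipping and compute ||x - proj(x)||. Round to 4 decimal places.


Project each component onto [-5, 4].
clip(0.1991) = 0.1991, clip(5.5259) = 4.0, clip(2.5562) = 2.5562, clip(-8.8172) = -5.0
Projection = [0.1991, 4.0, 2.5562, -5.0]
Squared diffs: [0.0, 2.3284, 0.0, 14.571]
Distance = sqrt(16.8994) = 4.1109


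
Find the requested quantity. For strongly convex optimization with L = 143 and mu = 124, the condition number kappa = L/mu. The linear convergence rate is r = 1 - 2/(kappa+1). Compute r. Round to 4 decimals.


Step 1: Compute the condition number.
kappa = L/mu = 143/124 = 1.1532
Step 2: Compute the convergence rate.
r = 1 - 2/(kappa + 1) = 1 - 2*mu/(L + mu) = (L - mu)/(L + mu) = 19/267 = 0.0712


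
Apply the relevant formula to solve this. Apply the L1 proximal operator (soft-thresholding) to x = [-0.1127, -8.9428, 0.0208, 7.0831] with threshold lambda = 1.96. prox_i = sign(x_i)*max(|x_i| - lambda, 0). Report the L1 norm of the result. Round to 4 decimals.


Soft-thresholding with lambda = 1.96:
prox(-0.1127) = sign(-0.1127)*max(|-0.1127| - 1.96, 0) = 0.0
prox(-8.9428) = sign(-8.9428)*max(|-8.9428| - 1.96, 0) = -6.9828
prox(0.0208) = sign(0.0208)*max(|0.0208| - 1.96, 0) = 0.0
prox(7.0831) = sign(7.0831)*max(|7.0831| - 1.96, 0) = 5.1231
prox(x) = [0.0, -6.9828, 0.0, 5.1231]
||prox(x)||_1 = 0.0 + 6.9828 + 0.0 + 5.1231 = 12.1059


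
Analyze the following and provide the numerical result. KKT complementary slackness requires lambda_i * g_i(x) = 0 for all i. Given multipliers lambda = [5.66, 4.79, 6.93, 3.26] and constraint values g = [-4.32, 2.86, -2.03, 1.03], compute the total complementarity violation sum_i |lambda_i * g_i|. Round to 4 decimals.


KKT complementary slackness check:
lambda_1 * g_1 = 5.66 * -4.32 = -24.4512
lambda_2 * g_2 = 4.79 * 2.86 = 13.6994
lambda_3 * g_3 = 6.93 * -2.03 = -14.0679
lambda_4 * g_4 = 3.26 * 1.03 = 3.3578
Total violation = 24.4512 + 13.6994 + 14.0679 + 3.3578 = 55.5763


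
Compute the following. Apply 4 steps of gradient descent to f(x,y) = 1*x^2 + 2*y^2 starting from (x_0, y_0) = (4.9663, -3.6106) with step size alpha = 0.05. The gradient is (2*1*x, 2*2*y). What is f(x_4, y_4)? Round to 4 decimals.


Gradient descent on f(x,y) = 1*x^2 + 2*y^2.
Starting point: (4.9663, -3.6106), alpha = 0.05
Step 1: grad_x = 2*1*4.9663 = 9.9326, grad_y = 2*2*-3.6106 = -14.4424
  x_1 = 4.9663 - 0.05*9.9326 = 4.4697
  y_1 = -3.6106 - 0.05*-14.4424 = -2.8885
Step 2: grad_x = 2*1*4.4697 = 8.9393, grad_y = 2*2*-2.8885 = -11.5539
  x_2 = 4.4697 - 0.05*8.9393 = 4.0227
  y_2 = -2.8885 - 0.05*-11.5539 = -2.3108
Step 3: grad_x = 2*1*4.0227 = 8.0454, grad_y = 2*2*-2.3108 = -9.2431
  x_3 = 4.0227 - 0.05*8.0454 = 3.6204
  y_3 = -2.3108 - 0.05*-9.2431 = -1.8486
Step 4: grad_x = 2*1*3.6204 = 7.2409, grad_y = 2*2*-1.8486 = -7.3945
  x_4 = 3.6204 - 0.05*7.2409 = 3.2584
  y_4 = -1.8486 - 0.05*-7.3945 = -1.4789
f(3.2584, -1.4789) = 1*3.2584^2 + 2*(-1.4789)^2 = 14.9914


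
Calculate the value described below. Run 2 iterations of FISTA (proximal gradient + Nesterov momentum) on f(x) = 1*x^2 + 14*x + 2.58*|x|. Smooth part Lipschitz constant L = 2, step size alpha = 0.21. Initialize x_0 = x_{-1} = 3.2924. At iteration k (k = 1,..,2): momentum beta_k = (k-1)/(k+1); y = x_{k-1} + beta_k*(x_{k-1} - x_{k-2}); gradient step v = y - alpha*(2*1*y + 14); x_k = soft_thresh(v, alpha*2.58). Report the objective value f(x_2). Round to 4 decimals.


FISTA on f(x) = 1*x^2 + 14*x + 2.58*|x|
L = 2, alpha = 0.21
Iteration 1: beta = 0.0, y = 3.2924 + 0.0*(3.2924 - 3.2924) = 3.2924
  grad(y) = 20.5848, v = y - alpha*grad = -1.0304
  prox(v) = soft_thresh(-1.0304, 0.5418) = -0.4886
Iteration 2: beta = 0.3333, y = -0.4886 + 0.3333*(-0.4886 - 3.2924) = -1.7489
  grad(y) = 10.5021, v = y - alpha*grad = -3.9544
  prox(v) = soft_thresh(-3.9544, 0.5418) = -3.4126
f(x_2) = 1*(-3.4126)^2 + 14*(-3.4126) + 2.58*|-3.4126| = -27.326


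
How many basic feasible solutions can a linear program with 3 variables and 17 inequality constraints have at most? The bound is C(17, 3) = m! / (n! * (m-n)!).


Each vertex corresponds to some choice of n active constraints out of m, so the number of vertices is at most C(m, n) = m! / (n!(m-n)!).
m = 17, n = 3
Numerator: 17 * 16 * 15
Denominator: 3! = 6
C(17, 3) = 680


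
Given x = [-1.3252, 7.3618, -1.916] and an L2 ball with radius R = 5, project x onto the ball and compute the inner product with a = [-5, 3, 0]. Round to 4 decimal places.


Step 1: Compute ||x|| (intermediates to 6 decimals).
||x|| = sqrt((-1.3252)^2 + 7.3618^2 + (-1.916)^2) = 7.721613
Step 2: Project.
Since ||x|| > R, scale = R/||x|| = 5/7.721613 = 0.647533, proj(x) = scale * x
proj(x) = [-0.858111, 4.767008, -1.240673]
Step 3: Dot product.
a^T * proj(x) = -5*(-0.858111) + 3*4.767008 + 0*(-1.240673) = 18.5916


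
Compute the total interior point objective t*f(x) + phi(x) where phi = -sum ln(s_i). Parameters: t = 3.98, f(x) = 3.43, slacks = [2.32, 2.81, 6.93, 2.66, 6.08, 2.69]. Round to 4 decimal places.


Step 1: Compute log-barrier.
ln values: [0.8416, 1.0332, 1.9359, 0.9783, 1.805, 0.9895]
phi = -(0.8416 + 1.0332 + 1.9359 + 0.9783 + 1.805 + 0.9895) = -7.5835
Step 2: Compute augmented objective.
t*f(x) = 3.98*3.43 = 13.6514
Total = 13.6514 - 7.5835 = 6.0679


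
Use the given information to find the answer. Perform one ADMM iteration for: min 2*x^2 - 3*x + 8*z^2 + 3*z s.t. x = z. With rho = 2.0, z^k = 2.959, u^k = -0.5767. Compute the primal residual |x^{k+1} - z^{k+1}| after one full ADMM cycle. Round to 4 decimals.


ADMM iteration with rho = 2.0, z^k = 2.959, u^k = -0.5767
Step 1: x-update.
Minimize 2*x^2 - 3*x + (2.0/2)*(x - 2.959 - 0.5767)^2
FOC: (2*2 + 2.0)*x = 3 + 2.0*(2.959 + 0.5767)
x^{k+1} = 1.6786
Step 2: z-update.
Minimize 8*z^2 + 3*z + (2.0/2)*(1.6786 - z - 0.5767)^2
FOC: (2*8 + 2.0)*z = -3 + 2.0*(1.6786 - 0.5767)
z^{k+1} = -0.0442
Step 3: u-update.
u^{k+1} = -0.5767 + 1.6786 + 0.0442 = 1.1461
Step 4: Primal residual = |1.6786 + 0.0442| = 1.7228


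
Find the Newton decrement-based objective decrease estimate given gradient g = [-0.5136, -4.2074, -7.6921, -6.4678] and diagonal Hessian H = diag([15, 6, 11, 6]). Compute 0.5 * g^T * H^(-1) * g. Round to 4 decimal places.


Step 1: H is diagonal, so H^(-1) * g = [-0.0342, -0.7012, -0.6993, -1.078].
Step 2: g^T H^(-1) g = sum_i g_i^2 / H_ii
  = (-0.5136)^2/15 + (-4.2074)^2/6 + (-7.6921)^2/11 + (-6.4678)^2/6
  = 0.0176 + 2.9504 + 5.3789 + 6.9721 = 15.319
Step 3: Objective decrease = 0.5 * g^T H^(-1) g = 7.6595


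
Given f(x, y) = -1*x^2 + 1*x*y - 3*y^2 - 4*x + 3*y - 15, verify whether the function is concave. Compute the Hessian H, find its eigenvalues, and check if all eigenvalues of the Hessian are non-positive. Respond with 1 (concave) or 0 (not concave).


The Hessian of f(x,y) = -1*x^2 + 1*x*y - 3*y^2 - 4*x + 3*y - 15 is:
H = [[-2, 1], [1, -6]]
Trace = -2 - 6 = -8
Determinant = -2*-6 - (1)^2 = 11
Discriminant = (-8)^2 - 4*11 = 20.0
Eigenvalues: lambda_1 = -6.2361, lambda_2 = -1.7639
The function is concave.

1


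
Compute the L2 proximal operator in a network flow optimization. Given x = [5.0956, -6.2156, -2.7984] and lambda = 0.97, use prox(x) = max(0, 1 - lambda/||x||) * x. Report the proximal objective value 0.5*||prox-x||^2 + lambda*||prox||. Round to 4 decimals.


Step 1: Compute ||x||.
||x|| = 8.5106
Step 2: Compute scaling factor.
scale = max(0, 1 - 0.97/8.5106) = 0.886
Step 3: prox(x) = [4.5148, -5.5072, -2.4794]
||prox(x)|| = 7.5406
Step 4: Proximal objective.
0.5*||prox-x||^2 = 0.4705
lambda*||prox|| = 7.3144
Total = 7.7848


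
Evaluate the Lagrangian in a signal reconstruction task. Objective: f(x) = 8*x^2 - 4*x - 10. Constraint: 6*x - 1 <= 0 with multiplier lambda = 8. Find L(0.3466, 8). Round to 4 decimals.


Step 1: Evaluate f(x).
f(0.3466) = 8*0.3466^2 - 4*0.3466 - 10 = -10.4253
Step 2: Evaluate g(x).
g(0.3466) = 6*0.3466 - 1 = 1.0796
Step 3: Compute Lagrangian.
L = -10.4253 + 8*1.0796 = -1.7885


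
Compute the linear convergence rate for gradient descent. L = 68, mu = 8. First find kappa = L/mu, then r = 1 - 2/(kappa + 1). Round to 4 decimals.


Step 1: Compute the condition number.
kappa = L/mu = 68/8 = 8.5
Step 2: Compute the convergence rate.
r = 1 - 2/(kappa + 1) = 1 - 2*mu/(L + mu) = (L - mu)/(L + mu) = 60/76 = 0.7895


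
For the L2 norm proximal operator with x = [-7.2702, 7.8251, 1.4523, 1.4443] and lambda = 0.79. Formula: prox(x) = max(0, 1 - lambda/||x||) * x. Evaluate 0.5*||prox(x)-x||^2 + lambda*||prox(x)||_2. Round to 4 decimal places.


Step 1: Compute ||x||.
||x|| = 10.8758
Step 2: Compute scaling factor.
scale = max(0, 1 - 0.79/10.8758) = 0.9274
Step 3: prox(x) = [-6.7421, 7.2567, 1.3468, 1.3394]
||prox(x)|| = 10.0858
Step 4: Proximal objective.
0.5*||prox-x||^2 = 0.3121
lambda*||prox|| = 7.9678
Total = 8.2798


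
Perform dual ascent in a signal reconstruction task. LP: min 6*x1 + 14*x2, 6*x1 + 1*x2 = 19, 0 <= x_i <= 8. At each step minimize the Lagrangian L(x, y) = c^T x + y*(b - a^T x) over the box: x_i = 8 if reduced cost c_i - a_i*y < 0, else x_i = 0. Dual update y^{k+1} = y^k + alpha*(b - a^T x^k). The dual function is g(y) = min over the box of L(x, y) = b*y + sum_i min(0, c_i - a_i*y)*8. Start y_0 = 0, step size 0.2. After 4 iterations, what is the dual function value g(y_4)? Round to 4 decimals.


Dual ascent for LP: min 6*x1 + 14*x2, 6*x1 + 1*x2 = 19, 0 <= x_i <= 8
Step 1: y^k = 0.0, reduced costs: (6.0, 14.0)
  x^k = (0.0, 0.0), subgradient = b - a^T x = 19.0
  y^{k+1} = 0.0 + 0.2*19.0 = 3.8
Step 2: y^k = 3.8, reduced costs: (-16.8, 10.2)
  x^k = (8.0, 0.0), subgradient = b - a^T x = -29.0
  y^{k+1} = 3.8 + 0.2*-29.0 = -2.0
Step 3: y^k = -2.0, reduced costs: (18.0, 16.0)
  x^k = (0.0, 0.0), subgradient = b - a^T x = 19.0
  y^{k+1} = -2.0 + 0.2*19.0 = 1.8
Step 4: y^k = 1.8, reduced costs: (-4.8, 12.2)
  x^k = (8.0, 0.0), subgradient = b - a^T x = -29.0
  y^{k+1} = 1.8 + 0.2*-29.0 = -4.0
Dual objective at y_4 = -4.0: reduced costs (30.0, 18.0), box minimizer x = (0.0, 0.0)
g(y_4) = b*y + (c1 - a1*y)*x1 + (c2 - a2*y)*x2 = 19*(-4.0) + 30.0*0.0 + 18.0*0.0 = -76.0 + 0.0 + 0.0 = -76.0


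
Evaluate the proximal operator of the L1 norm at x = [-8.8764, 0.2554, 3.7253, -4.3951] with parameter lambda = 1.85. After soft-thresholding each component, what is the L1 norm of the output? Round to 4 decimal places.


Soft-thresholding with lambda = 1.85:
prox(-8.8764) = sign(-8.8764)*max(|-8.8764| - 1.85, 0) = -7.0264
prox(0.2554) = sign(0.2554)*max(|0.2554| - 1.85, 0) = 0.0
prox(3.7253) = sign(3.7253)*max(|3.7253| - 1.85, 0) = 1.8753
prox(-4.3951) = sign(-4.3951)*max(|-4.3951| - 1.85, 0) = -2.5451
prox(x) = [-7.0264, 0.0, 1.8753, -2.5451]
||prox(x)||_1 = 7.0264 + 0.0 + 1.8753 + 2.5451 = 11.4468


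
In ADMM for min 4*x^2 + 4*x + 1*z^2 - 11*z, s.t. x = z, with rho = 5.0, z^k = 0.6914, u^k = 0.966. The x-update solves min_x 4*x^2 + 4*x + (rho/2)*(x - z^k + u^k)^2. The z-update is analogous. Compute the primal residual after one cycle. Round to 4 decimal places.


ADMM iteration with rho = 5.0, z^k = 0.6914, u^k = 0.966
Step 1: x-update.
Minimize 4*x^2 + 4*x + (5.0/2)*(x - 0.6914 + 0.966)^2
FOC: (2*4 + 5.0)*x = -4 + 5.0*(0.6914 - 0.966)
x^{k+1} = -0.4133
Step 2: z-update.
Minimize 1*z^2 - 11*z + (5.0/2)*(-0.4133 - z + 0.966)^2
FOC: (2*1 + 5.0)*z = 11 + 5.0*(-0.4133 + 0.966)
z^{k+1} = 1.9662
Step 3: u-update.
u^{k+1} = 0.966 - 0.4133 - 1.9662 = -1.4135
Step 4: Primal residual = |-0.4133 - 1.9662| = 2.3795


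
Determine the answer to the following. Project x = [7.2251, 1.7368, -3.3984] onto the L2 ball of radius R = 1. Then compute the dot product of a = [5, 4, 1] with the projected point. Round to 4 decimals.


Step 1: Compute ||x|| (intermediates to 6 decimals).
||x|| = sqrt(7.2251^2 + 1.7368^2 + (-3.3984)^2) = 8.171148
Step 2: Project.
Since ||x|| > R, scale = R/||x|| = 1/8.171148 = 0.122382, proj(x) = scale * x
proj(x) = [0.884222, 0.212553, -0.415903]
Step 3: Dot product.
a^T * proj(x) = 5*0.884222 + 4*0.212553 + 1*(-0.415903) = 4.8554


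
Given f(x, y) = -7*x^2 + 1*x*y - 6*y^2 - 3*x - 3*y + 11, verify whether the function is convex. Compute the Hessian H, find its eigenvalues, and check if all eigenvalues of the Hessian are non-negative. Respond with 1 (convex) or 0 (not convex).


The Hessian of f(x,y) = -7*x^2 + 1*x*y - 6*y^2 - 3*x - 3*y + 11 is:
H = [[-14, 1], [1, -12]]
Trace = -14 - 12 = -26
Determinant = -14*-12 - (1)^2 = 167
Discriminant = (-26)^2 - 4*167 = 8.0
Eigenvalues: lambda_1 = -14.4142, lambda_2 = -11.5858
The function is not convex.

0


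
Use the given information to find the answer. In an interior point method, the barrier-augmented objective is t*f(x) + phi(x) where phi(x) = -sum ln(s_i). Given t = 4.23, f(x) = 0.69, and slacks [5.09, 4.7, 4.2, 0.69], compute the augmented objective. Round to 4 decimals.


Step 1: Compute log-barrier.
ln values: [1.6273, 1.5476, 1.4351, -0.3711]
phi = -(1.6273 + 1.5476 + 1.4351 - 0.3711) = -4.2389
Step 2: Compute augmented objective.
t*f(x) = 4.23*0.69 = 2.9187
Total = 2.9187 - 4.2389 = -1.3202


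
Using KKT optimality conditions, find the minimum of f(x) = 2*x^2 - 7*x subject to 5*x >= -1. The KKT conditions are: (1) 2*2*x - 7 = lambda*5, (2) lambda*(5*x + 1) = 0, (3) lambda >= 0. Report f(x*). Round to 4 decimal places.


Step 1: Try lambda = 0 (constraint inactive).
Stationarity: 2*2*x - 7 = 0
x* = 7/(2*2) = 1.75
Check constraint: 5*1.75 = 8.75 >= -1 -- satisfied.
Step 2: Compute optimal value.
f(x*) = 2*1.75^2 - 7*1.75 = -6.125


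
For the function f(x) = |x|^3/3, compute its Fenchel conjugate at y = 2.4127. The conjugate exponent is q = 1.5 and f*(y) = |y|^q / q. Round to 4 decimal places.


The conjugate exponent q satisfies 1/p + 1/q = 1.
p = 3, so q = 3/(3 - 1) = 1.5
|y|^q = 2.4127^1.5 = 3.7476
f*(2.4127) = 3.7476 / 1.5 = 2.4984


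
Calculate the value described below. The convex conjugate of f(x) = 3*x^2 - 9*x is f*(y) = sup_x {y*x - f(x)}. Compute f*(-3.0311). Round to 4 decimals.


f*(y) = sup_x {y*x - a*x^2 - b*x} = sup_x {(y-b)*x - a*x^2}
FOC: (y - b) - 2a*x = 0 => x* = (y - b)/(2a)
x* = (-3.0311 + 9)/(2*3) = 0.9948
f*(-3.0311) = (y-b)^2/(4a) = (-3.0311 + 9)^2/(4*3)
= 35.6278/12 = 2.969


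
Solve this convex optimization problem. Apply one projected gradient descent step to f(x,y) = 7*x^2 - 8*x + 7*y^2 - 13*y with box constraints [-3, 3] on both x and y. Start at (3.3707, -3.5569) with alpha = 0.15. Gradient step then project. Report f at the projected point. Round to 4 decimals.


Step 1: Compute gradient at (3.3707, -3.5569).
grad_x = 2*7*3.3707 - 8 = 39.1898
grad_y = 2*7*-3.5569 - 13 = -62.7966
Step 2: Gradient step.
x_raw = 3.3707 - 0.15*39.1898 = -2.5078
y_raw = -3.5569 - 0.15*-62.7966 = 5.8626
Step 3: Project onto [-3, 3].
x_proj = clip(-2.5078) = -2.5078
y_proj = clip(5.8626) = 3.0
Step 4: Evaluate f.
f(-2.5078, 3.0) = 88.0845


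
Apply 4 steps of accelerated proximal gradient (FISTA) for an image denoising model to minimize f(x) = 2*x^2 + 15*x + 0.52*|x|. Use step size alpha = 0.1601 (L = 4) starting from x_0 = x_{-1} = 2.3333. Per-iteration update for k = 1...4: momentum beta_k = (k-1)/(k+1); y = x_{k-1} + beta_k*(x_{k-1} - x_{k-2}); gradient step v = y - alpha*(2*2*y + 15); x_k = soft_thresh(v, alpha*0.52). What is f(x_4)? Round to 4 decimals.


FISTA on f(x) = 2*x^2 + 15*x + 0.52*|x|
L = 4, alpha = 0.1601
Iteration 1: beta = 0.0, y = 2.3333 + 0.0*(2.3333 - 2.3333) = 2.3333
  grad(y) = 24.3332, v = y - alpha*grad = -1.5624
  prox(v) = soft_thresh(-1.5624, 0.0833) = -1.4792
Iteration 2: beta = 0.3333, y = -1.4792 + 0.3333*(-1.4792 - 2.3333) = -2.75
  grad(y) = 3.9999, v = y - alpha*grad = -3.3904
  prox(v) = soft_thresh(-3.3904, 0.0833) = -3.3072
Iteration 3: beta = 0.5, y = -3.3072 + 0.5*(-3.3072 + 1.4792) = -4.2211
  grad(y) = -1.8846, v = y - alpha*grad = -3.9194
  prox(v) = soft_thresh(-3.9194, 0.0833) = -3.8362
Iteration 4: beta = 0.6, y = -3.8362 + 0.6*(-3.8362 + 3.3072) = -4.1536
  grad(y) = -1.6143, v = y - alpha*grad = -3.8951
  prox(v) = soft_thresh(-3.8951, 0.0833) = -3.8119
f(x_4) = 2*(-3.8119)^2 + 15*(-3.8119) + 0.52*|-3.8119| = -26.1352


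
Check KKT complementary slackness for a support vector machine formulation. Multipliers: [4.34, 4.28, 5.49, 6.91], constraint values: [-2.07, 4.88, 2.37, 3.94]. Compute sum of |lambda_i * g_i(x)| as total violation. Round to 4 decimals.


KKT complementary slackness check:
lambda_1 * g_1 = 4.34 * -2.07 = -8.9838
lambda_2 * g_2 = 4.28 * 4.88 = 20.8864
lambda_3 * g_3 = 5.49 * 2.37 = 13.0113
lambda_4 * g_4 = 6.91 * 3.94 = 27.2254
Total violation = 8.9838 + 20.8864 + 13.0113 + 27.2254 = 70.1069


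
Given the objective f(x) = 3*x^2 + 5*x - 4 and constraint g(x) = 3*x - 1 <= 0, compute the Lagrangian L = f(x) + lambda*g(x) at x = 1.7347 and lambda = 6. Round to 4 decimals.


Step 1: Evaluate f(x).
f(1.7347) = 3*1.7347^2 + 5*1.7347 - 4 = 13.7011
Step 2: Evaluate g(x).
g(1.7347) = 3*1.7347 - 1 = 4.2041
Step 3: Compute Lagrangian.
L = 13.7011 + 6*4.2041 = 38.9257


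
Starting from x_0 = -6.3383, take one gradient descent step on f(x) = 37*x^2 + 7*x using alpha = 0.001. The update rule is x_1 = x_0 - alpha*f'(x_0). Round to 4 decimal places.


We compute the gradient at x_0 and apply the update.
f'(x) = 74*x + 7
f'(-6.3383) = 74*-6.3383 + 7 = -462.0342
x_1 = -6.3383 - 0.001*-462.0342 = -5.8763


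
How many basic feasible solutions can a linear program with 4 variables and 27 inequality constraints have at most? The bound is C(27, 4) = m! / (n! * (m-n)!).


Each vertex corresponds to some choice of n active constraints out of m, so the number of vertices is at most C(m, n) = m! / (n!(m-n)!).
m = 27, n = 4
Numerator: 27 * 26 * 25 * 24
Denominator: 4! = 24
C(27, 4) = 17550


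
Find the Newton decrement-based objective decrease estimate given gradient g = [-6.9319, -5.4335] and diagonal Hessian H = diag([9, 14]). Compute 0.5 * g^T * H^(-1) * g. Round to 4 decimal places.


Step 1: H is diagonal, so H^(-1) * g = [-0.7702, -0.3881].
Step 2: g^T H^(-1) g = sum_i g_i^2 / H_ii
  = (-6.9319)^2/9 + (-5.4335)^2/14
  = 5.339 + 2.1088 = 7.4478
Step 3: Objective decrease = 0.5 * g^T H^(-1) g = 3.7239


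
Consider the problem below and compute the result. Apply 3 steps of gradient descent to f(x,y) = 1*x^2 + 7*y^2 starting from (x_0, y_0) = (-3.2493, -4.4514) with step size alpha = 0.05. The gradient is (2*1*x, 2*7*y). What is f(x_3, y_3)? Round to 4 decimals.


Gradient descent on f(x,y) = 1*x^2 + 7*y^2.
Starting point: (-3.2493, -4.4514), alpha = 0.05
Step 1: grad_x = 2*1*-3.2493 = -6.4986, grad_y = 2*7*-4.4514 = -62.3196
  x_1 = -3.2493 - 0.05*-6.4986 = -2.9244
  y_1 = -4.4514 - 0.05*-62.3196 = -1.3354
Step 2: grad_x = 2*1*-2.9244 = -5.8487, grad_y = 2*7*-1.3354 = -18.6959
  x_2 = -2.9244 - 0.05*-5.8487 = -2.6319
  y_2 = -1.3354 - 0.05*-18.6959 = -0.4006
Step 3: grad_x = 2*1*-2.6319 = -5.2639, grad_y = 2*7*-0.4006 = -5.6088
  x_3 = -2.6319 - 0.05*-5.2639 = -2.3687
  y_3 = -0.4006 - 0.05*-5.6088 = -0.1202
f(-2.3687, -0.1202) = 1*(-2.3687)^2 + 7*(-0.1202)^2 = 5.712


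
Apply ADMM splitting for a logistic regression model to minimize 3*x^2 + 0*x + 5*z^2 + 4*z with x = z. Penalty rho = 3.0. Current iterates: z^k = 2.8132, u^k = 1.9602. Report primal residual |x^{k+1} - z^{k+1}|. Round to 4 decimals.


ADMM iteration with rho = 3.0, z^k = 2.8132, u^k = 1.9602
Step 1: x-update.
Minimize 3*x^2 + 0*x + (3.0/2)*(x - 2.8132 + 1.9602)^2
FOC: (2*3 + 3.0)*x = 0 + 3.0*(2.8132 - 1.9602)
x^{k+1} = 0.2843
Step 2: z-update.
Minimize 5*z^2 + 4*z + (3.0/2)*(0.2843 - z + 1.9602)^2
FOC: (2*5 + 3.0)*z = -4 + 3.0*(0.2843 + 1.9602)
z^{k+1} = 0.2103
Step 3: u-update.
u^{k+1} = 1.9602 + 0.2843 - 0.2103 = 2.0343
Step 4: Primal residual = |0.2843 - 0.2103| = 0.0741


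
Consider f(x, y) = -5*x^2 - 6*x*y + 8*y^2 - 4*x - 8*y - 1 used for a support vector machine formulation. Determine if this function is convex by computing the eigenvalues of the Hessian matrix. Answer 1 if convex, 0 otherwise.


The Hessian of f(x,y) = -5*x^2 - 6*x*y + 8*y^2 - 4*x - 8*y - 1 is:
H = [[-10, -6], [-6, 16]]
Trace = -10 + 16 = 6
Determinant = -10*16 - (-6)^2 = -196
Discriminant = (6)^2 - 4*-196 = 820.0
Eigenvalues: lambda_1 = -11.3178, lambda_2 = 17.3178
The function is not convex.

0


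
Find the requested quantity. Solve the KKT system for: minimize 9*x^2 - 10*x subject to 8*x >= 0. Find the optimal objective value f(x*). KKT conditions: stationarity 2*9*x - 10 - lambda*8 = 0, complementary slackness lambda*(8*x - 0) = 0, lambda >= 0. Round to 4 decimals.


Step 1: Try lambda = 0 (constraint inactive).
Stationarity: 2*9*x - 10 = 0
x* = 10/(2*9) = 5/9 = 0.5556 (rounded; the exact value 5/9 is used below)
Check constraint: 8*0.5556 = 4.4448 >= 0 -- satisfied.
Step 2: Compute optimal value.
f(x*) = 9*(5/9)^2 - 10*(5/9) = -2.7778


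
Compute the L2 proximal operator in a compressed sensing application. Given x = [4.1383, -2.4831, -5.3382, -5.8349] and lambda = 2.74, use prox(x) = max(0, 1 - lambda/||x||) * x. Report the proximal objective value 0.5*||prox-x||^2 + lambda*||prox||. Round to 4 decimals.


Step 1: Compute ||x||.
||x|| = 9.2647
Step 2: Compute scaling factor.
scale = max(0, 1 - 2.74/9.2647) = 0.7043
Step 3: prox(x) = [2.9144, -1.7487, -3.7594, -4.1092]
||prox(x)|| = 6.5247
Step 4: Proximal objective.
0.5*||prox-x||^2 = 3.7538
lambda*||prox|| = 17.8777
Total = 21.6313


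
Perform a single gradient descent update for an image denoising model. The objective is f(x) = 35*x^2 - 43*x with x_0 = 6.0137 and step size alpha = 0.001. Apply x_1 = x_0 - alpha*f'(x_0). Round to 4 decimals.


We compute the gradient at x_0 and apply the update.
f'(x) = 70*x - 43
f'(6.0137) = 70*6.0137 - 43 = 377.959
x_1 = 6.0137 - 0.001*377.959 = 5.6357


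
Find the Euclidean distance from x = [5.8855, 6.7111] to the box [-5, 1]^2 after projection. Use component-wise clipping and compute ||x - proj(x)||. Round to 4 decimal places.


Project each component onto [-5, 1].
clip(5.8855) = 1.0, clip(6.7111) = 1.0
Projection = [1.0, 1.0]
Squared diffs: [23.8681, 32.6167]
Distance = sqrt(56.4848) = 7.5156


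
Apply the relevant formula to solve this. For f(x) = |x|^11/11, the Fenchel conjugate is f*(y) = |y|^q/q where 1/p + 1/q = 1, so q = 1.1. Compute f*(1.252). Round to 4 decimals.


The conjugate exponent q satisfies 1/p + 1/q = 1.
p = 11, so q = 11/(11 - 1) = 1.1
|y|^q = 1.252^1.1 = 1.2805
f*(1.252) = 1.2805 / 1.1 = 1.1641


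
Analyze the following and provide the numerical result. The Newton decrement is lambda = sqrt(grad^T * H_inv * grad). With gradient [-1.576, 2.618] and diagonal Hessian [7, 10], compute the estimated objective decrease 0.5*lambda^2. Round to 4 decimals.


Step 1: H is diagonal, so H^(-1) * g = [-0.2251, 0.2618].
Step 2: g^T H^(-1) g = sum_i g_i^2 / H_ii
  = (-1.576)^2/7 + (2.618)^2/10
  = 0.3548 + 0.6854 = 1.0402
Step 3: Objective decrease = 0.5 * g^T H^(-1) g = 0.5201


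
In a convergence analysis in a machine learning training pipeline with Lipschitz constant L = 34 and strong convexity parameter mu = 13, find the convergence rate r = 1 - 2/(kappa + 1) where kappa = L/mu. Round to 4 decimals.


Step 1: Compute the condition number.
kappa = L/mu = 34/13 = 2.6154
Step 2: Compute the convergence rate.
r = 1 - 2/(kappa + 1) = 1 - 2*mu/(L + mu) = (L - mu)/(L + mu) = 21/47 = 0.4468


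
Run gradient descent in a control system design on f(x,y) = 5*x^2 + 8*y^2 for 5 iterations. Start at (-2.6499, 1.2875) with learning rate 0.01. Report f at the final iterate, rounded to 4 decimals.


Gradient descent on f(x,y) = 5*x^2 + 8*y^2.
Starting point: (-2.6499, 1.2875), alpha = 0.01
Step 1: grad_x = 2*5*-2.6499 = -26.499, grad_y = 2*8*1.2875 = 20.6
  x_1 = -2.6499 - 0.01*-26.499 = -2.3849
  y_1 = 1.2875 - 0.01*20.6 = 1.0815
Step 2: grad_x = 2*5*-2.3849 = -23.8491, grad_y = 2*8*1.0815 = 17.304
  x_2 = -2.3849 - 0.01*-23.8491 = -2.1464
  y_2 = 1.0815 - 0.01*17.304 = 0.9085
Step 3: grad_x = 2*5*-2.1464 = -21.4642, grad_y = 2*8*0.9085 = 14.5354
  x_3 = -2.1464 - 0.01*-21.4642 = -1.9318
  y_3 = 0.9085 - 0.01*14.5354 = 0.7631
Step 4: grad_x = 2*5*-1.9318 = -19.3178, grad_y = 2*8*0.7631 = 12.2097
  x_4 = -1.9318 - 0.01*-19.3178 = -1.7386
  y_4 = 0.7631 - 0.01*12.2097 = 0.641
Step 5: grad_x = 2*5*-1.7386 = -17.386, grad_y = 2*8*0.641 = 10.2562
  x_5 = -1.7386 - 0.01*-17.386 = -1.5647
  y_5 = 0.641 - 0.01*10.2562 = 0.5384
f(-1.5647, 0.5384) = 5*(-1.5647)^2 + 8*0.5384^2 = 14.5615


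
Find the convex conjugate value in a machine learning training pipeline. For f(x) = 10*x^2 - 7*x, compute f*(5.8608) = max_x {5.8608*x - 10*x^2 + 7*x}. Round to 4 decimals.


f*(y) = sup_x {y*x - a*x^2 - b*x} = sup_x {(y-b)*x - a*x^2}
FOC: (y - b) - 2a*x = 0 => x* = (y - b)/(2a)
x* = (5.8608 + 7)/(2*10) = 0.643
f*(5.8608) = (y-b)^2/(4a) = (5.8608 + 7)^2/(4*10)
= 165.4002/40 = 4.135


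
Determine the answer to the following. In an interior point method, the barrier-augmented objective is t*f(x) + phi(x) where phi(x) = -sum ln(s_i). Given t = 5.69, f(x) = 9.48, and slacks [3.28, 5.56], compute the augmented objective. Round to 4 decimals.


Step 1: Compute log-barrier.
ln values: [1.1878, 1.7156]
phi = -(1.1878 + 1.7156) = -2.9034
Step 2: Compute augmented objective.
t*f(x) = 5.69*9.48 = 53.9412
Total = 53.9412 - 2.9034 = 51.0378


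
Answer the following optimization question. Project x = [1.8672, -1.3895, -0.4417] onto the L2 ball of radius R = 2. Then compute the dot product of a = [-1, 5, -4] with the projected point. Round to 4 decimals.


Step 1: Compute ||x|| (intermediates to 6 decimals).
||x|| = sqrt(1.8672^2 + (-1.3895)^2 + (-0.4417)^2) = 2.369018
Step 2: Project.
Since ||x|| > R, scale = R/||x|| = 2/2.369018 = 0.844232, proj(x) = scale * x
proj(x) = [1.57635, -1.17306, -0.372897]
Step 3: Dot product.
a^T * proj(x) = -1*1.57635 + 5*(-1.17306) - 4*(-0.372897) = -5.9501


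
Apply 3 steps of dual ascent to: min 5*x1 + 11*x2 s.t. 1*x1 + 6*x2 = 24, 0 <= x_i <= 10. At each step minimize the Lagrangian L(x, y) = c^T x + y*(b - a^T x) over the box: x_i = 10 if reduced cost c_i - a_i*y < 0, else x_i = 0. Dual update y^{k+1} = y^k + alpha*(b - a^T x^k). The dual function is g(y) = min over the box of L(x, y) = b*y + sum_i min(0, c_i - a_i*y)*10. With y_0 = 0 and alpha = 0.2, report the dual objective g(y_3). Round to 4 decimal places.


Dual ascent for LP: min 5*x1 + 11*x2, 1*x1 + 6*x2 = 24, 0 <= x_i <= 10
Step 1: y^k = 0.0, reduced costs: (5.0, 11.0)
  x^k = (0.0, 0.0), subgradient = b - a^T x = 24.0
  y^{k+1} = 0.0 + 0.2*24.0 = 4.8
Step 2: y^k = 4.8, reduced costs: (0.2, -17.8)
  x^k = (0.0, 10.0), subgradient = b - a^T x = -36.0
  y^{k+1} = 4.8 + 0.2*-36.0 = -2.4
Step 3: y^k = -2.4, reduced costs: (7.4, 25.4)
  x^k = (0.0, 0.0), subgradient = b - a^T x = 24.0
  y^{k+1} = -2.4 + 0.2*24.0 = 2.4
Dual objective at y_3 = 2.4: reduced costs (2.6, -3.4), box minimizer x = (0.0, 10.0)
g(y_3) = b*y + (c1 - a1*y)*x1 + (c2 - a2*y)*x2 = 24*2.4 + 2.6*0.0 + (-3.4)*10.0 = 57.6 + 0.0 - 34.0 = 23.6


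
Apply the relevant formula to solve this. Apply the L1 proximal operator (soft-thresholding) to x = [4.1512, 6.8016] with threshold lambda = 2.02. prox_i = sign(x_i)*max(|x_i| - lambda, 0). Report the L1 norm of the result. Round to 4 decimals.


Soft-thresholding with lambda = 2.02:
prox(4.1512) = sign(4.1512)*max(|4.1512| - 2.02, 0) = 2.1312
prox(6.8016) = sign(6.8016)*max(|6.8016| - 2.02, 0) = 4.7816
prox(x) = [2.1312, 4.7816]
||prox(x)||_1 = 2.1312 + 4.7816 = 6.9128


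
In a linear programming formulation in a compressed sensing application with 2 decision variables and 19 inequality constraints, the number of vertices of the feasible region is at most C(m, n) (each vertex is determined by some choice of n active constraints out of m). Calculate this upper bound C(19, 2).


Each vertex corresponds to some choice of n active constraints out of m, so the number of vertices is at most C(m, n) = m! / (n!(m-n)!).
m = 19, n = 2
Numerator: 19 * 18
Denominator: 2! = 2
C(19, 2) = 171


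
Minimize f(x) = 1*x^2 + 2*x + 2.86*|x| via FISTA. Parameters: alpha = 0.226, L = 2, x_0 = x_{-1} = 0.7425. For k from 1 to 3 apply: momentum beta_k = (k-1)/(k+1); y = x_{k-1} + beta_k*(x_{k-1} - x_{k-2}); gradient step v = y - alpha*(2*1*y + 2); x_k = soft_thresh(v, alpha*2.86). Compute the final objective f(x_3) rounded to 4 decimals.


FISTA on f(x) = 1*x^2 + 2*x + 2.86*|x|
L = 2, alpha = 0.226
Iteration 1: beta = 0.0, y = 0.7425 + 0.0*(0.7425 - 0.7425) = 0.7425
  grad(y) = 3.485, v = y - alpha*grad = -0.0451
  prox(v) = soft_thresh(-0.0451, 0.6464) = 0.0
Iteration 2: beta = 0.3333, y = 0.0 + 0.3333*(0.0 - 0.7425) = -0.2475
  grad(y) = 1.505, v = y - alpha*grad = -0.5876
  prox(v) = soft_thresh(-0.5876, 0.6464) = 0.0
Iteration 3: beta = 0.5, y = 0.0 + 0.5*(0.0 - 0.0) = 0.0
  grad(y) = 2.0, v = y - alpha*grad = -0.452
  prox(v) = soft_thresh(-0.452, 0.6464) = 0.0
f(x_3) = 1*0.0^2 + 2*0.0 + 2.86*|0.0| = 0.0
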